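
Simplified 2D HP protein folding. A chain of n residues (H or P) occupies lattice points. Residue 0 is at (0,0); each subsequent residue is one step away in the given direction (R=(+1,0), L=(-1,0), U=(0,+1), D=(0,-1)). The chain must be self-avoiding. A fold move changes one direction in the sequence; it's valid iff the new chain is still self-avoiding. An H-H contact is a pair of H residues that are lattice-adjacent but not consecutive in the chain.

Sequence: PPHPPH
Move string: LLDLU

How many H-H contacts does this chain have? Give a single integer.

Answer: 1

Derivation:
Positions: [(0, 0), (-1, 0), (-2, 0), (-2, -1), (-3, -1), (-3, 0)]
H-H contact: residue 2 @(-2,0) - residue 5 @(-3, 0)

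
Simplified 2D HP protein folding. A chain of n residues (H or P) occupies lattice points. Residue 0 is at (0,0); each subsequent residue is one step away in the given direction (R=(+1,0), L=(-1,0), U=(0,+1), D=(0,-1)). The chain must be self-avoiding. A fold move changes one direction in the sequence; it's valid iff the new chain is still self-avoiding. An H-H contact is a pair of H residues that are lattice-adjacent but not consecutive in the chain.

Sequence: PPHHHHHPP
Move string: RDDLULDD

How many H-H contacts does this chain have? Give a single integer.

Answer: 1

Derivation:
Positions: [(0, 0), (1, 0), (1, -1), (1, -2), (0, -2), (0, -1), (-1, -1), (-1, -2), (-1, -3)]
H-H contact: residue 2 @(1,-1) - residue 5 @(0, -1)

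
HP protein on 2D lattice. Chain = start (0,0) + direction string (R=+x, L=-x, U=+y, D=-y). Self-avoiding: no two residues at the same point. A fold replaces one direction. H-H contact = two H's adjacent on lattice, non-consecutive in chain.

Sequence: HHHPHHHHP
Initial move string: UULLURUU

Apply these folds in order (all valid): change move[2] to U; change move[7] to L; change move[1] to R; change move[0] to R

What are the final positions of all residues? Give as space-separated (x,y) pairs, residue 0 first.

Answer: (0,0) (1,0) (2,0) (2,1) (1,1) (1,2) (2,2) (2,3) (1,3)

Derivation:
Initial moves: UULLURUU
Fold: move[2]->U => UUULURUU (positions: [(0, 0), (0, 1), (0, 2), (0, 3), (-1, 3), (-1, 4), (0, 4), (0, 5), (0, 6)])
Fold: move[7]->L => UUULURUL (positions: [(0, 0), (0, 1), (0, 2), (0, 3), (-1, 3), (-1, 4), (0, 4), (0, 5), (-1, 5)])
Fold: move[1]->R => URULURUL (positions: [(0, 0), (0, 1), (1, 1), (1, 2), (0, 2), (0, 3), (1, 3), (1, 4), (0, 4)])
Fold: move[0]->R => RRULURUL (positions: [(0, 0), (1, 0), (2, 0), (2, 1), (1, 1), (1, 2), (2, 2), (2, 3), (1, 3)])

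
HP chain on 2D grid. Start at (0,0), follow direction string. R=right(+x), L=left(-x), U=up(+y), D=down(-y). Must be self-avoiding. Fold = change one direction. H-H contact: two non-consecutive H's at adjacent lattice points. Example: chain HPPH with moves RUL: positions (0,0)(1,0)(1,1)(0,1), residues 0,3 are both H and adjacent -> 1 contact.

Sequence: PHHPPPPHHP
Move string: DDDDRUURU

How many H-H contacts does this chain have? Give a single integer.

Answer: 1

Derivation:
Positions: [(0, 0), (0, -1), (0, -2), (0, -3), (0, -4), (1, -4), (1, -3), (1, -2), (2, -2), (2, -1)]
H-H contact: residue 2 @(0,-2) - residue 7 @(1, -2)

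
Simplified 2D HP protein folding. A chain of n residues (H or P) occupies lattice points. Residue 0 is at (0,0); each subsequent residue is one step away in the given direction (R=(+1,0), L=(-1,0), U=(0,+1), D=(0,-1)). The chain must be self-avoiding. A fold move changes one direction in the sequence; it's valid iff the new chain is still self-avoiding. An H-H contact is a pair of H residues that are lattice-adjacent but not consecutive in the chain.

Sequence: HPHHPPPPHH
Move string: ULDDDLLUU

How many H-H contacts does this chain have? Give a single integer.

Positions: [(0, 0), (0, 1), (-1, 1), (-1, 0), (-1, -1), (-1, -2), (-2, -2), (-3, -2), (-3, -1), (-3, 0)]
H-H contact: residue 0 @(0,0) - residue 3 @(-1, 0)

Answer: 1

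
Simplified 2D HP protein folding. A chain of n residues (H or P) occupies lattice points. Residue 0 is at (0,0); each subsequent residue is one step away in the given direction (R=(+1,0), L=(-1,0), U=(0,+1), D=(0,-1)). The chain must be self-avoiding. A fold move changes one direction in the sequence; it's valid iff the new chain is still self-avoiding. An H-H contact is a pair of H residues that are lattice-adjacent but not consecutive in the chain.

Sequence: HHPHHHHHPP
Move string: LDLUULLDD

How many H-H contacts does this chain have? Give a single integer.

Answer: 1

Derivation:
Positions: [(0, 0), (-1, 0), (-1, -1), (-2, -1), (-2, 0), (-2, 1), (-3, 1), (-4, 1), (-4, 0), (-4, -1)]
H-H contact: residue 1 @(-1,0) - residue 4 @(-2, 0)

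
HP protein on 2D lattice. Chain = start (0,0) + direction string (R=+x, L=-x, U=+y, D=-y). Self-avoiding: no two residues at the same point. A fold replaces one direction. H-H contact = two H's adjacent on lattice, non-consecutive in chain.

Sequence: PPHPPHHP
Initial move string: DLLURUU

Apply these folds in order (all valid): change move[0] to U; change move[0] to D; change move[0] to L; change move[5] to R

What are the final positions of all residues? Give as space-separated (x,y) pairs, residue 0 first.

Initial moves: DLLURUU
Fold: move[0]->U => ULLURUU (positions: [(0, 0), (0, 1), (-1, 1), (-2, 1), (-2, 2), (-1, 2), (-1, 3), (-1, 4)])
Fold: move[0]->D => DLLURUU (positions: [(0, 0), (0, -1), (-1, -1), (-2, -1), (-2, 0), (-1, 0), (-1, 1), (-1, 2)])
Fold: move[0]->L => LLLURUU (positions: [(0, 0), (-1, 0), (-2, 0), (-3, 0), (-3, 1), (-2, 1), (-2, 2), (-2, 3)])
Fold: move[5]->R => LLLURRU (positions: [(0, 0), (-1, 0), (-2, 0), (-3, 0), (-3, 1), (-2, 1), (-1, 1), (-1, 2)])

Answer: (0,0) (-1,0) (-2,0) (-3,0) (-3,1) (-2,1) (-1,1) (-1,2)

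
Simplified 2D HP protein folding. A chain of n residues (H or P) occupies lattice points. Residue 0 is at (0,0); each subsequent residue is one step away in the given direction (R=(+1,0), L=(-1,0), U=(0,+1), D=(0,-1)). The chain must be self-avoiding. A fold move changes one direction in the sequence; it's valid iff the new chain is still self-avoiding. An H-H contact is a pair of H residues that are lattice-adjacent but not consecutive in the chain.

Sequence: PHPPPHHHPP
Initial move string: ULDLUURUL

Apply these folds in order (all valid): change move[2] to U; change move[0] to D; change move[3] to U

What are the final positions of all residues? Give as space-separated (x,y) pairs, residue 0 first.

Initial moves: ULDLUURUL
Fold: move[2]->U => ULULUURUL (positions: [(0, 0), (0, 1), (-1, 1), (-1, 2), (-2, 2), (-2, 3), (-2, 4), (-1, 4), (-1, 5), (-2, 5)])
Fold: move[0]->D => DLULUURUL (positions: [(0, 0), (0, -1), (-1, -1), (-1, 0), (-2, 0), (-2, 1), (-2, 2), (-1, 2), (-1, 3), (-2, 3)])
Fold: move[3]->U => DLUUUURUL (positions: [(0, 0), (0, -1), (-1, -1), (-1, 0), (-1, 1), (-1, 2), (-1, 3), (0, 3), (0, 4), (-1, 4)])

Answer: (0,0) (0,-1) (-1,-1) (-1,0) (-1,1) (-1,2) (-1,3) (0,3) (0,4) (-1,4)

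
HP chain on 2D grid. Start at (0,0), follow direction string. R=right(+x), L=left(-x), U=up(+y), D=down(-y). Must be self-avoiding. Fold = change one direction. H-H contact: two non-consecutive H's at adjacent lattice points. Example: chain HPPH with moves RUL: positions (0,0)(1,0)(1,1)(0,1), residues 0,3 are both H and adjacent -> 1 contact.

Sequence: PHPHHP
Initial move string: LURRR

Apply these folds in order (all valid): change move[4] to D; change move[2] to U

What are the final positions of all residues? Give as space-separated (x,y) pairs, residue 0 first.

Initial moves: LURRR
Fold: move[4]->D => LURRD (positions: [(0, 0), (-1, 0), (-1, 1), (0, 1), (1, 1), (1, 0)])
Fold: move[2]->U => LUURD (positions: [(0, 0), (-1, 0), (-1, 1), (-1, 2), (0, 2), (0, 1)])

Answer: (0,0) (-1,0) (-1,1) (-1,2) (0,2) (0,1)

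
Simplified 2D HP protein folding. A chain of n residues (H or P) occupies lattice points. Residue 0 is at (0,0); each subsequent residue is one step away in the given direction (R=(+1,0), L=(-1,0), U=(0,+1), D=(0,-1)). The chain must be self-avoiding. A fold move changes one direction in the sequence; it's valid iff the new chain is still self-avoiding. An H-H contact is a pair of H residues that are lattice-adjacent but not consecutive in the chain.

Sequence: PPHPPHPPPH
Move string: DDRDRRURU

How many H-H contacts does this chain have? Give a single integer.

Positions: [(0, 0), (0, -1), (0, -2), (1, -2), (1, -3), (2, -3), (3, -3), (3, -2), (4, -2), (4, -1)]
No H-H contacts found.

Answer: 0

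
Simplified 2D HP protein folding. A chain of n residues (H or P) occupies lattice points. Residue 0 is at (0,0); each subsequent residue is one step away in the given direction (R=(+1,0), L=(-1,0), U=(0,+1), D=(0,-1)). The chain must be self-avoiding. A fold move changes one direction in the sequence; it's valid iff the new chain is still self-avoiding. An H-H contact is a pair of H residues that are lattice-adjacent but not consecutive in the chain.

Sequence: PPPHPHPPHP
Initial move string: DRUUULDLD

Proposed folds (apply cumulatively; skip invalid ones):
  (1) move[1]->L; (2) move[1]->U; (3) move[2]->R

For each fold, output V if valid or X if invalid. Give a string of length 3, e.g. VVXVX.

Initial: DRUUULDLD -> [(0, 0), (0, -1), (1, -1), (1, 0), (1, 1), (1, 2), (0, 2), (0, 1), (-1, 1), (-1, 0)]
Fold 1: move[1]->L => DLUUULDLD VALID
Fold 2: move[1]->U => DUUUULDLD INVALID (collision), skipped
Fold 3: move[2]->R => DLRUULDLD INVALID (collision), skipped

Answer: VXX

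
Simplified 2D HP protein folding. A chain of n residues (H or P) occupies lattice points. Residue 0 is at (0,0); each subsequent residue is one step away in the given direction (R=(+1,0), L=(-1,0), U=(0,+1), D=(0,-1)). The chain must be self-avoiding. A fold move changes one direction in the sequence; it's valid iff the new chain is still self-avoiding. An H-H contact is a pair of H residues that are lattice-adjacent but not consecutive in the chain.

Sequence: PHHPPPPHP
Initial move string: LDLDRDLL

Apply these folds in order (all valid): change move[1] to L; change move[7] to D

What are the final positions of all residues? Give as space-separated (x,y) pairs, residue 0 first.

Initial moves: LDLDRDLL
Fold: move[1]->L => LLLDRDLL (positions: [(0, 0), (-1, 0), (-2, 0), (-3, 0), (-3, -1), (-2, -1), (-2, -2), (-3, -2), (-4, -2)])
Fold: move[7]->D => LLLDRDLD (positions: [(0, 0), (-1, 0), (-2, 0), (-3, 0), (-3, -1), (-2, -1), (-2, -2), (-3, -2), (-3, -3)])

Answer: (0,0) (-1,0) (-2,0) (-3,0) (-3,-1) (-2,-1) (-2,-2) (-3,-2) (-3,-3)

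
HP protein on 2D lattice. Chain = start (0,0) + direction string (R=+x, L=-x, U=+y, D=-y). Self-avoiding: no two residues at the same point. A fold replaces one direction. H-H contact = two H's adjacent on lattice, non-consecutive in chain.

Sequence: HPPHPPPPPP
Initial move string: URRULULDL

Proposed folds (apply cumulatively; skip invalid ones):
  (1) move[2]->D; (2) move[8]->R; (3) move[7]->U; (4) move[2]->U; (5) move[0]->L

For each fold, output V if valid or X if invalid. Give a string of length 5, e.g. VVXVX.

Answer: XXVVX

Derivation:
Initial: URRULULDL -> [(0, 0), (0, 1), (1, 1), (2, 1), (2, 2), (1, 2), (1, 3), (0, 3), (0, 2), (-1, 2)]
Fold 1: move[2]->D => URDULULDL INVALID (collision), skipped
Fold 2: move[8]->R => URRULULDR INVALID (collision), skipped
Fold 3: move[7]->U => URRULULUL VALID
Fold 4: move[2]->U => URUULULUL VALID
Fold 5: move[0]->L => LRUULULUL INVALID (collision), skipped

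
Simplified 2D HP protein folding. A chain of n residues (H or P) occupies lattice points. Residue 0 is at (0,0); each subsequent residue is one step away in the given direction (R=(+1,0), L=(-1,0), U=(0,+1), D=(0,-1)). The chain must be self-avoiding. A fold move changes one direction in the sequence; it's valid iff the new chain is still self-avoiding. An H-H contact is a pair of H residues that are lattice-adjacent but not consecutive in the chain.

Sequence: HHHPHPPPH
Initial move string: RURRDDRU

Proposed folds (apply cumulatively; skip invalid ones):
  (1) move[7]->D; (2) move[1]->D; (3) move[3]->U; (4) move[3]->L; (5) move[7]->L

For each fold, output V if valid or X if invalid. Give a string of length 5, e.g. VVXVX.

Answer: VVXXX

Derivation:
Initial: RURRDDRU -> [(0, 0), (1, 0), (1, 1), (2, 1), (3, 1), (3, 0), (3, -1), (4, -1), (4, 0)]
Fold 1: move[7]->D => RURRDDRD VALID
Fold 2: move[1]->D => RDRRDDRD VALID
Fold 3: move[3]->U => RDRUDDRD INVALID (collision), skipped
Fold 4: move[3]->L => RDRLDDRD INVALID (collision), skipped
Fold 5: move[7]->L => RDRRDDRL INVALID (collision), skipped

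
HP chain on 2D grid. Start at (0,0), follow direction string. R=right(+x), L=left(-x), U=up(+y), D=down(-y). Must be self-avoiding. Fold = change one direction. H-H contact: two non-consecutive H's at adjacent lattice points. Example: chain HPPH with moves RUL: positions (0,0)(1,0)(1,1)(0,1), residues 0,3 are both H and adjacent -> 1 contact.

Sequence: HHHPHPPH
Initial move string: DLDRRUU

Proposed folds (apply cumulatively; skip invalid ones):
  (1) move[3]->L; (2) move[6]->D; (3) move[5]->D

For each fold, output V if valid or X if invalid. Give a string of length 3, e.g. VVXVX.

Initial: DLDRRUU -> [(0, 0), (0, -1), (-1, -1), (-1, -2), (0, -2), (1, -2), (1, -1), (1, 0)]
Fold 1: move[3]->L => DLDLRUU INVALID (collision), skipped
Fold 2: move[6]->D => DLDRRUD INVALID (collision), skipped
Fold 3: move[5]->D => DLDRRDU INVALID (collision), skipped

Answer: XXX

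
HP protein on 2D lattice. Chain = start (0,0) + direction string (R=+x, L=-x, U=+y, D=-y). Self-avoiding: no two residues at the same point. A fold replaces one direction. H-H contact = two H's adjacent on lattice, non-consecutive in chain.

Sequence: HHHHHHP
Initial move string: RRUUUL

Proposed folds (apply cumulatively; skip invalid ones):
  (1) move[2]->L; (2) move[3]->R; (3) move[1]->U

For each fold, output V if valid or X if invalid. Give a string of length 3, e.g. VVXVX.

Initial: RRUUUL -> [(0, 0), (1, 0), (2, 0), (2, 1), (2, 2), (2, 3), (1, 3)]
Fold 1: move[2]->L => RRLUUL INVALID (collision), skipped
Fold 2: move[3]->R => RRURUL VALID
Fold 3: move[1]->U => RUURUL VALID

Answer: XVV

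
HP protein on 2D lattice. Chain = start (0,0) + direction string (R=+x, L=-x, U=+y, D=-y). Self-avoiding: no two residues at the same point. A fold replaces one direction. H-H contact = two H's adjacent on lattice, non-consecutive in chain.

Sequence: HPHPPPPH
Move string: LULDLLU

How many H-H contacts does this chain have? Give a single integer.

Positions: [(0, 0), (-1, 0), (-1, 1), (-2, 1), (-2, 0), (-3, 0), (-4, 0), (-4, 1)]
No H-H contacts found.

Answer: 0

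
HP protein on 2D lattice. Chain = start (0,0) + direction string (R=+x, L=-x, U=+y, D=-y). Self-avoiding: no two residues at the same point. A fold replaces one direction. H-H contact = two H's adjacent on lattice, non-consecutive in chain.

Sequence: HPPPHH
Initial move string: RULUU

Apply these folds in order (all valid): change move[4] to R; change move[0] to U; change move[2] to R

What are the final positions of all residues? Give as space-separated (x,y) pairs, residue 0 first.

Answer: (0,0) (0,1) (0,2) (1,2) (1,3) (2,3)

Derivation:
Initial moves: RULUU
Fold: move[4]->R => RULUR (positions: [(0, 0), (1, 0), (1, 1), (0, 1), (0, 2), (1, 2)])
Fold: move[0]->U => UULUR (positions: [(0, 0), (0, 1), (0, 2), (-1, 2), (-1, 3), (0, 3)])
Fold: move[2]->R => UURUR (positions: [(0, 0), (0, 1), (0, 2), (1, 2), (1, 3), (2, 3)])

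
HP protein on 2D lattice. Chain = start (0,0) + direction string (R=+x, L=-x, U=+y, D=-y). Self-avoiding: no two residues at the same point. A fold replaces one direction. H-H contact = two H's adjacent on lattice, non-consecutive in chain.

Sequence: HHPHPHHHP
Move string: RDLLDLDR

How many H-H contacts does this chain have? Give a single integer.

Positions: [(0, 0), (1, 0), (1, -1), (0, -1), (-1, -1), (-1, -2), (-2, -2), (-2, -3), (-1, -3)]
H-H contact: residue 0 @(0,0) - residue 3 @(0, -1)

Answer: 1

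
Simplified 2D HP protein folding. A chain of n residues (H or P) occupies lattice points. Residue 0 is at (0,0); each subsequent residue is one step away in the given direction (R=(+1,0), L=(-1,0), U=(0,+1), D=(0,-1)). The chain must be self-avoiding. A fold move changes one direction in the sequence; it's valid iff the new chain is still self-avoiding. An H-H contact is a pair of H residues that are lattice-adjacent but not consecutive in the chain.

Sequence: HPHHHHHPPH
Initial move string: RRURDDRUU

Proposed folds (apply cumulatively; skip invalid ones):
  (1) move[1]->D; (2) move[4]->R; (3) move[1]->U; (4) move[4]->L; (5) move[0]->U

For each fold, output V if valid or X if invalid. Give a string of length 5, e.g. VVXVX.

Initial: RRURDDRUU -> [(0, 0), (1, 0), (2, 0), (2, 1), (3, 1), (3, 0), (3, -1), (4, -1), (4, 0), (4, 1)]
Fold 1: move[1]->D => RDURDDRUU INVALID (collision), skipped
Fold 2: move[4]->R => RRURRDRUU VALID
Fold 3: move[1]->U => RUURRDRUU VALID
Fold 4: move[4]->L => RUURLDRUU INVALID (collision), skipped
Fold 5: move[0]->U => UUURRDRUU VALID

Answer: XVVXV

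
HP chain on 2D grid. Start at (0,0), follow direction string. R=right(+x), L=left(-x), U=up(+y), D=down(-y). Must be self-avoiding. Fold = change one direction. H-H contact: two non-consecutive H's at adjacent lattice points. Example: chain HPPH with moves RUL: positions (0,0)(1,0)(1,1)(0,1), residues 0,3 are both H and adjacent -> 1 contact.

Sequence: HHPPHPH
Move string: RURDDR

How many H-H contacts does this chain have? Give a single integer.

Answer: 1

Derivation:
Positions: [(0, 0), (1, 0), (1, 1), (2, 1), (2, 0), (2, -1), (3, -1)]
H-H contact: residue 1 @(1,0) - residue 4 @(2, 0)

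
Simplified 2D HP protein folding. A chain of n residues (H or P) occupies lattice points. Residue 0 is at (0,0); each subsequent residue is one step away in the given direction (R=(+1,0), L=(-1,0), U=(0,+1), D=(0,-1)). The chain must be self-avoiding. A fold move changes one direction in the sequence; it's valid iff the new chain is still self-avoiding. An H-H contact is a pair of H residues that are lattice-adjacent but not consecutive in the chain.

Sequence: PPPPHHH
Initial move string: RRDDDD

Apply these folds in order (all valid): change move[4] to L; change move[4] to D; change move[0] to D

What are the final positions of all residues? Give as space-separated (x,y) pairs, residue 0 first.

Answer: (0,0) (0,-1) (1,-1) (1,-2) (1,-3) (1,-4) (1,-5)

Derivation:
Initial moves: RRDDDD
Fold: move[4]->L => RRDDLD (positions: [(0, 0), (1, 0), (2, 0), (2, -1), (2, -2), (1, -2), (1, -3)])
Fold: move[4]->D => RRDDDD (positions: [(0, 0), (1, 0), (2, 0), (2, -1), (2, -2), (2, -3), (2, -4)])
Fold: move[0]->D => DRDDDD (positions: [(0, 0), (0, -1), (1, -1), (1, -2), (1, -3), (1, -4), (1, -5)])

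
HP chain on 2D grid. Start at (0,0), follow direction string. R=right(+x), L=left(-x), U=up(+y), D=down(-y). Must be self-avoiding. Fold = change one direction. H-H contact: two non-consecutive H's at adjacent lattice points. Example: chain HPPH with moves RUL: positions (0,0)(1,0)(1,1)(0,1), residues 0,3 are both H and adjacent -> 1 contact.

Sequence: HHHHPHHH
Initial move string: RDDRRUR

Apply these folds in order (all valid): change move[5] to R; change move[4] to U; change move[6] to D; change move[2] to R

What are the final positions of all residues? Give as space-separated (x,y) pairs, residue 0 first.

Answer: (0,0) (1,0) (1,-1) (2,-1) (3,-1) (3,0) (4,0) (4,-1)

Derivation:
Initial moves: RDDRRUR
Fold: move[5]->R => RDDRRRR (positions: [(0, 0), (1, 0), (1, -1), (1, -2), (2, -2), (3, -2), (4, -2), (5, -2)])
Fold: move[4]->U => RDDRURR (positions: [(0, 0), (1, 0), (1, -1), (1, -2), (2, -2), (2, -1), (3, -1), (4, -1)])
Fold: move[6]->D => RDDRURD (positions: [(0, 0), (1, 0), (1, -1), (1, -2), (2, -2), (2, -1), (3, -1), (3, -2)])
Fold: move[2]->R => RDRRURD (positions: [(0, 0), (1, 0), (1, -1), (2, -1), (3, -1), (3, 0), (4, 0), (4, -1)])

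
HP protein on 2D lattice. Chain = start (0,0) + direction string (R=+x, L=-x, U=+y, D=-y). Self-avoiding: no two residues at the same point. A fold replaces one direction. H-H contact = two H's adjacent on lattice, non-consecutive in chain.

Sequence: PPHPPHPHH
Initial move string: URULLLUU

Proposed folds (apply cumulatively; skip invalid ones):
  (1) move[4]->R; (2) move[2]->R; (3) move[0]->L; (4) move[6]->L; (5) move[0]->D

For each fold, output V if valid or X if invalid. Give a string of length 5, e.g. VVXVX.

Answer: XXXVX

Derivation:
Initial: URULLLUU -> [(0, 0), (0, 1), (1, 1), (1, 2), (0, 2), (-1, 2), (-2, 2), (-2, 3), (-2, 4)]
Fold 1: move[4]->R => URULRLUU INVALID (collision), skipped
Fold 2: move[2]->R => URRLLLUU INVALID (collision), skipped
Fold 3: move[0]->L => LRULLLUU INVALID (collision), skipped
Fold 4: move[6]->L => URULLLLU VALID
Fold 5: move[0]->D => DRULLLLU INVALID (collision), skipped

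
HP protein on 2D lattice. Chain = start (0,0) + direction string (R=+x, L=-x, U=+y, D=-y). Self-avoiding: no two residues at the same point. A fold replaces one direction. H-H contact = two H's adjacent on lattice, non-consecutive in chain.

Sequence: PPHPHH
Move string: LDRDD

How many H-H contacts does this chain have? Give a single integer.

Positions: [(0, 0), (-1, 0), (-1, -1), (0, -1), (0, -2), (0, -3)]
No H-H contacts found.

Answer: 0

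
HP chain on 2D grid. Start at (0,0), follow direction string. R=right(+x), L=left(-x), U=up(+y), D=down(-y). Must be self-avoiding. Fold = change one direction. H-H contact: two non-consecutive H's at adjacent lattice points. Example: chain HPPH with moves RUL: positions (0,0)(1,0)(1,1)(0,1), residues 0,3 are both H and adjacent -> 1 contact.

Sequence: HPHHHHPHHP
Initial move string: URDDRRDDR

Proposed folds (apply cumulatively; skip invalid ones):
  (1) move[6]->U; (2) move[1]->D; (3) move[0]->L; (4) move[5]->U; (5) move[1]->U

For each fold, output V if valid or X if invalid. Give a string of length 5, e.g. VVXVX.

Initial: URDDRRDDR -> [(0, 0), (0, 1), (1, 1), (1, 0), (1, -1), (2, -1), (3, -1), (3, -2), (3, -3), (4, -3)]
Fold 1: move[6]->U => URDDRRUDR INVALID (collision), skipped
Fold 2: move[1]->D => UDDDRRDDR INVALID (collision), skipped
Fold 3: move[0]->L => LRDDRRDDR INVALID (collision), skipped
Fold 4: move[5]->U => URDDRUDDR INVALID (collision), skipped
Fold 5: move[1]->U => UUDDRRDDR INVALID (collision), skipped

Answer: XXXXX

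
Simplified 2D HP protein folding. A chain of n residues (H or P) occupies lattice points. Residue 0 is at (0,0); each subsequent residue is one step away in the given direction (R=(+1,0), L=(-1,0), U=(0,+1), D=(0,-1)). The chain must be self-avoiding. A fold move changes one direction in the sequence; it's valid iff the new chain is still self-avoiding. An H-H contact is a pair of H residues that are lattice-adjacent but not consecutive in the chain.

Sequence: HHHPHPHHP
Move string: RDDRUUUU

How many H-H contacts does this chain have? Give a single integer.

Positions: [(0, 0), (1, 0), (1, -1), (1, -2), (2, -2), (2, -1), (2, 0), (2, 1), (2, 2)]
H-H contact: residue 1 @(1,0) - residue 6 @(2, 0)

Answer: 1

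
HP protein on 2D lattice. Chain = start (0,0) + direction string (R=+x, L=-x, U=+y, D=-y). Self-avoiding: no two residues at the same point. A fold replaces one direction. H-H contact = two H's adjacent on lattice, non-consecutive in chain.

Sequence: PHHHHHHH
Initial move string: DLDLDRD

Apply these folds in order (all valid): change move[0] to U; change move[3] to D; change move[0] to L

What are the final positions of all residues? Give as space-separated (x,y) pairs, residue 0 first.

Answer: (0,0) (-1,0) (-2,0) (-2,-1) (-2,-2) (-2,-3) (-1,-3) (-1,-4)

Derivation:
Initial moves: DLDLDRD
Fold: move[0]->U => ULDLDRD (positions: [(0, 0), (0, 1), (-1, 1), (-1, 0), (-2, 0), (-2, -1), (-1, -1), (-1, -2)])
Fold: move[3]->D => ULDDDRD (positions: [(0, 0), (0, 1), (-1, 1), (-1, 0), (-1, -1), (-1, -2), (0, -2), (0, -3)])
Fold: move[0]->L => LLDDDRD (positions: [(0, 0), (-1, 0), (-2, 0), (-2, -1), (-2, -2), (-2, -3), (-1, -3), (-1, -4)])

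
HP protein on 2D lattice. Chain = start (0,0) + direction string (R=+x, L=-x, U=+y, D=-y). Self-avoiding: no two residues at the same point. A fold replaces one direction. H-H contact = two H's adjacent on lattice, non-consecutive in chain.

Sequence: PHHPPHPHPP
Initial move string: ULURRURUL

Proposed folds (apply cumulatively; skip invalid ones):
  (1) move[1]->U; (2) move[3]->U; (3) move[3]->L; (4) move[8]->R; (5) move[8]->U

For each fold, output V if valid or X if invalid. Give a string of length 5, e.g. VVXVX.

Initial: ULURRURUL -> [(0, 0), (0, 1), (-1, 1), (-1, 2), (0, 2), (1, 2), (1, 3), (2, 3), (2, 4), (1, 4)]
Fold 1: move[1]->U => UUURRURUL VALID
Fold 2: move[3]->U => UUUURURUL VALID
Fold 3: move[3]->L => UUULRURUL INVALID (collision), skipped
Fold 4: move[8]->R => UUUURURUR VALID
Fold 5: move[8]->U => UUUURURUU VALID

Answer: VVXVV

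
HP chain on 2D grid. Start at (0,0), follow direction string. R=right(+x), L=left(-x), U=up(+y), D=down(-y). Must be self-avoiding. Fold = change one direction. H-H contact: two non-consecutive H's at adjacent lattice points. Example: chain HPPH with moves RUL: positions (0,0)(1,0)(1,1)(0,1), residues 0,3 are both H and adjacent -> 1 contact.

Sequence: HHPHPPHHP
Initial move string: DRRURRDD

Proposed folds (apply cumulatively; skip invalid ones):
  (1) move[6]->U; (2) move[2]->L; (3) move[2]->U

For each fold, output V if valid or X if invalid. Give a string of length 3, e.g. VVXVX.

Answer: XXV

Derivation:
Initial: DRRURRDD -> [(0, 0), (0, -1), (1, -1), (2, -1), (2, 0), (3, 0), (4, 0), (4, -1), (4, -2)]
Fold 1: move[6]->U => DRRURRUD INVALID (collision), skipped
Fold 2: move[2]->L => DRLURRDD INVALID (collision), skipped
Fold 3: move[2]->U => DRUURRDD VALID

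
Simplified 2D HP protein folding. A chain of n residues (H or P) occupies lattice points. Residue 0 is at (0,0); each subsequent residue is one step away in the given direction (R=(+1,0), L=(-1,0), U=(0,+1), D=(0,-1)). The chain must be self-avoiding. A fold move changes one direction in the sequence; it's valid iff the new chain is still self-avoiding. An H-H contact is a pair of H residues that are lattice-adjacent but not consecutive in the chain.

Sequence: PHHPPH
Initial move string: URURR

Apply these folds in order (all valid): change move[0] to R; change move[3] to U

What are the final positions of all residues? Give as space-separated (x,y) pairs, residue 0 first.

Initial moves: URURR
Fold: move[0]->R => RRURR (positions: [(0, 0), (1, 0), (2, 0), (2, 1), (3, 1), (4, 1)])
Fold: move[3]->U => RRUUR (positions: [(0, 0), (1, 0), (2, 0), (2, 1), (2, 2), (3, 2)])

Answer: (0,0) (1,0) (2,0) (2,1) (2,2) (3,2)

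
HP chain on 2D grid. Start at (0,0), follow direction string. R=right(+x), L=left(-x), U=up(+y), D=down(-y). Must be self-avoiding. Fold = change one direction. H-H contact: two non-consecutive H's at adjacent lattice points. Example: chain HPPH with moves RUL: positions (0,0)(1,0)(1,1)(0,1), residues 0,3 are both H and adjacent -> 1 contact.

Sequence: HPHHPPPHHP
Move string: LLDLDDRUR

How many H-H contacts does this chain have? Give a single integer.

Answer: 1

Derivation:
Positions: [(0, 0), (-1, 0), (-2, 0), (-2, -1), (-3, -1), (-3, -2), (-3, -3), (-2, -3), (-2, -2), (-1, -2)]
H-H contact: residue 3 @(-2,-1) - residue 8 @(-2, -2)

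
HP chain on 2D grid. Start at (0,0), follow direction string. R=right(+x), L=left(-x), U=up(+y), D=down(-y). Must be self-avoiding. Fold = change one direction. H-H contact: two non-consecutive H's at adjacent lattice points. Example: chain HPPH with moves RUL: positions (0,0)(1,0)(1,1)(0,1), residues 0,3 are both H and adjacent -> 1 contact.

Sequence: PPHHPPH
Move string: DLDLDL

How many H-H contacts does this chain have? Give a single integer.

Answer: 0

Derivation:
Positions: [(0, 0), (0, -1), (-1, -1), (-1, -2), (-2, -2), (-2, -3), (-3, -3)]
No H-H contacts found.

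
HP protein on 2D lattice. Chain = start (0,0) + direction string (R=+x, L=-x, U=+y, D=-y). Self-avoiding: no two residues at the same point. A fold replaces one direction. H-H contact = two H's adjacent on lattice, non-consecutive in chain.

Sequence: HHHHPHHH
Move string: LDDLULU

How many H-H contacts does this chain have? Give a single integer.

Positions: [(0, 0), (-1, 0), (-1, -1), (-1, -2), (-2, -2), (-2, -1), (-3, -1), (-3, 0)]
H-H contact: residue 2 @(-1,-1) - residue 5 @(-2, -1)

Answer: 1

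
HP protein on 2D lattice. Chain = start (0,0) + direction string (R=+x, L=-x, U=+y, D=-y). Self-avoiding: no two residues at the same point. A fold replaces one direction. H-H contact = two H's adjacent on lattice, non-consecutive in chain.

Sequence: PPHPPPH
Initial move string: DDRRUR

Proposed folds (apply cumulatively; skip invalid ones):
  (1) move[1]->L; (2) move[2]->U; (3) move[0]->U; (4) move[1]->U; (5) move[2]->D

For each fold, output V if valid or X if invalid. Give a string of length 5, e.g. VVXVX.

Answer: XXXXV

Derivation:
Initial: DDRRUR -> [(0, 0), (0, -1), (0, -2), (1, -2), (2, -2), (2, -1), (3, -1)]
Fold 1: move[1]->L => DLRRUR INVALID (collision), skipped
Fold 2: move[2]->U => DDURUR INVALID (collision), skipped
Fold 3: move[0]->U => UDRRUR INVALID (collision), skipped
Fold 4: move[1]->U => DURRUR INVALID (collision), skipped
Fold 5: move[2]->D => DDDRUR VALID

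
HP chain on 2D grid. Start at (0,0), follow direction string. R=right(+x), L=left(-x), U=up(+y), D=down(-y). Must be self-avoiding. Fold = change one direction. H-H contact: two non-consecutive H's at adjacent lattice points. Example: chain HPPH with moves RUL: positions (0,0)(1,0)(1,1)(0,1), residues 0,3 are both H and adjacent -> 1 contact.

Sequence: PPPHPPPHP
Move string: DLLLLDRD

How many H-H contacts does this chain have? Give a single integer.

Positions: [(0, 0), (0, -1), (-1, -1), (-2, -1), (-3, -1), (-4, -1), (-4, -2), (-3, -2), (-3, -3)]
No H-H contacts found.

Answer: 0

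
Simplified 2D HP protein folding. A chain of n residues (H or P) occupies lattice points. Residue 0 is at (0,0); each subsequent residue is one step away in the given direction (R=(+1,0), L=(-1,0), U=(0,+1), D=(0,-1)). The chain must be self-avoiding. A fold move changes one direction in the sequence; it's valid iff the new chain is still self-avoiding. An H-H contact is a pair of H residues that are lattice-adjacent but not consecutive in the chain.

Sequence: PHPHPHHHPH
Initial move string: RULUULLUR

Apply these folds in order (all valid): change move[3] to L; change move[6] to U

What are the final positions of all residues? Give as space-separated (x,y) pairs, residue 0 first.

Initial moves: RULUULLUR
Fold: move[3]->L => RULLULLUR (positions: [(0, 0), (1, 0), (1, 1), (0, 1), (-1, 1), (-1, 2), (-2, 2), (-3, 2), (-3, 3), (-2, 3)])
Fold: move[6]->U => RULLULUUR (positions: [(0, 0), (1, 0), (1, 1), (0, 1), (-1, 1), (-1, 2), (-2, 2), (-2, 3), (-2, 4), (-1, 4)])

Answer: (0,0) (1,0) (1,1) (0,1) (-1,1) (-1,2) (-2,2) (-2,3) (-2,4) (-1,4)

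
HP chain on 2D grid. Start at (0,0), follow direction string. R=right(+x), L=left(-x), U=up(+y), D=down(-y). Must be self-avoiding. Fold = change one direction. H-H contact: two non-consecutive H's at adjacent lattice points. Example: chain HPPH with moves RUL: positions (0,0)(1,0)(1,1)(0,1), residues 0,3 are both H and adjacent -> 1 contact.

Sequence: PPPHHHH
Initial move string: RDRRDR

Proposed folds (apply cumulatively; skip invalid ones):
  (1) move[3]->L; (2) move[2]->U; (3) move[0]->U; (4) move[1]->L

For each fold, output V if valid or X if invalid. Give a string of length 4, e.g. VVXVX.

Initial: RDRRDR -> [(0, 0), (1, 0), (1, -1), (2, -1), (3, -1), (3, -2), (4, -2)]
Fold 1: move[3]->L => RDRLDR INVALID (collision), skipped
Fold 2: move[2]->U => RDURDR INVALID (collision), skipped
Fold 3: move[0]->U => UDRRDR INVALID (collision), skipped
Fold 4: move[1]->L => RLRRDR INVALID (collision), skipped

Answer: XXXX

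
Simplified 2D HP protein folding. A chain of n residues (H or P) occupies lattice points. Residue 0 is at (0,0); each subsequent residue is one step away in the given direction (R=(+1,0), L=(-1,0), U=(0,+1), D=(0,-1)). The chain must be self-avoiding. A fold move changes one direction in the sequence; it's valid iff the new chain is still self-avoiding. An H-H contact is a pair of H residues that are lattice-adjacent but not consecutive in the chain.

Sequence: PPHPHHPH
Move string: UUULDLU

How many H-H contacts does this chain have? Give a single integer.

Answer: 2

Derivation:
Positions: [(0, 0), (0, 1), (0, 2), (0, 3), (-1, 3), (-1, 2), (-2, 2), (-2, 3)]
H-H contact: residue 2 @(0,2) - residue 5 @(-1, 2)
H-H contact: residue 4 @(-1,3) - residue 7 @(-2, 3)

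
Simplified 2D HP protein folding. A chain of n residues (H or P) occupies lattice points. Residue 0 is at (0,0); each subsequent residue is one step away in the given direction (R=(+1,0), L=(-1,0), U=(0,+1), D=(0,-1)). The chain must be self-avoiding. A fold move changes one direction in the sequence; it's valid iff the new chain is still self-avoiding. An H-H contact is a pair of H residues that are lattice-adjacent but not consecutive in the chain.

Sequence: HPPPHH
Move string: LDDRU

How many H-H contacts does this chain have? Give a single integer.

Answer: 1

Derivation:
Positions: [(0, 0), (-1, 0), (-1, -1), (-1, -2), (0, -2), (0, -1)]
H-H contact: residue 0 @(0,0) - residue 5 @(0, -1)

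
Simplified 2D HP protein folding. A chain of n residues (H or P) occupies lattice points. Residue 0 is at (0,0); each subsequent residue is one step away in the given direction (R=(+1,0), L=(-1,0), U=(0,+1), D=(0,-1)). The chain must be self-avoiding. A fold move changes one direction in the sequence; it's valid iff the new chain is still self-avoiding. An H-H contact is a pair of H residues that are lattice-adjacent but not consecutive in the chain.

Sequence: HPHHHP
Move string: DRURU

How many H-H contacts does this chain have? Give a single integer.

Positions: [(0, 0), (0, -1), (1, -1), (1, 0), (2, 0), (2, 1)]
H-H contact: residue 0 @(0,0) - residue 3 @(1, 0)

Answer: 1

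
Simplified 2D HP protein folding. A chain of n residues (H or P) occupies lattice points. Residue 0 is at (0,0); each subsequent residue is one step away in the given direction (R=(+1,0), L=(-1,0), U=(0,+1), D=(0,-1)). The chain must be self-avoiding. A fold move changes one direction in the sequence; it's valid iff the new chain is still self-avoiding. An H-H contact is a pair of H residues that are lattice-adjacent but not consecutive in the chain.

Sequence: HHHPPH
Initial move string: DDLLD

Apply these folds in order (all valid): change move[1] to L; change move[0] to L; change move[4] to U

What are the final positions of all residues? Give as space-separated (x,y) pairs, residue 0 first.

Answer: (0,0) (-1,0) (-2,0) (-3,0) (-4,0) (-4,1)

Derivation:
Initial moves: DDLLD
Fold: move[1]->L => DLLLD (positions: [(0, 0), (0, -1), (-1, -1), (-2, -1), (-3, -1), (-3, -2)])
Fold: move[0]->L => LLLLD (positions: [(0, 0), (-1, 0), (-2, 0), (-3, 0), (-4, 0), (-4, -1)])
Fold: move[4]->U => LLLLU (positions: [(0, 0), (-1, 0), (-2, 0), (-3, 0), (-4, 0), (-4, 1)])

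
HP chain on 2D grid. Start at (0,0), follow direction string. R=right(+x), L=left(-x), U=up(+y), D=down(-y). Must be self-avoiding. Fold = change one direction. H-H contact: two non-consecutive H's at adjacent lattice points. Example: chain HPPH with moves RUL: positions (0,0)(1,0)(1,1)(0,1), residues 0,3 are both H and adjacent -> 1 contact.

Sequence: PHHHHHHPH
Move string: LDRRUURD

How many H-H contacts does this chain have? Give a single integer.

Positions: [(0, 0), (-1, 0), (-1, -1), (0, -1), (1, -1), (1, 0), (1, 1), (2, 1), (2, 0)]
H-H contact: residue 5 @(1,0) - residue 8 @(2, 0)

Answer: 1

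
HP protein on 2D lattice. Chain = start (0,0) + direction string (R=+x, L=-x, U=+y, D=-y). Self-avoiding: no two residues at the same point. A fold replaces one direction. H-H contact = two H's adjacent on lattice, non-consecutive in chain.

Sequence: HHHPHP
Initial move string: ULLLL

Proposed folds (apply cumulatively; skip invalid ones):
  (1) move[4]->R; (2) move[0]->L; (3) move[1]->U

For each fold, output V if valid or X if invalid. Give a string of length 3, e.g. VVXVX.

Answer: XVV

Derivation:
Initial: ULLLL -> [(0, 0), (0, 1), (-1, 1), (-2, 1), (-3, 1), (-4, 1)]
Fold 1: move[4]->R => ULLLR INVALID (collision), skipped
Fold 2: move[0]->L => LLLLL VALID
Fold 3: move[1]->U => LULLL VALID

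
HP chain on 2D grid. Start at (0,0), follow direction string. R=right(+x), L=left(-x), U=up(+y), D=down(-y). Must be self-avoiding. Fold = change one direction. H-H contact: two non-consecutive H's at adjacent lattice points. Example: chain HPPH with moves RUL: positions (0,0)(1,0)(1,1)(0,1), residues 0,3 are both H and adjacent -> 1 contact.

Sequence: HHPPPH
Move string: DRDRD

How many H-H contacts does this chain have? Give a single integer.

Positions: [(0, 0), (0, -1), (1, -1), (1, -2), (2, -2), (2, -3)]
No H-H contacts found.

Answer: 0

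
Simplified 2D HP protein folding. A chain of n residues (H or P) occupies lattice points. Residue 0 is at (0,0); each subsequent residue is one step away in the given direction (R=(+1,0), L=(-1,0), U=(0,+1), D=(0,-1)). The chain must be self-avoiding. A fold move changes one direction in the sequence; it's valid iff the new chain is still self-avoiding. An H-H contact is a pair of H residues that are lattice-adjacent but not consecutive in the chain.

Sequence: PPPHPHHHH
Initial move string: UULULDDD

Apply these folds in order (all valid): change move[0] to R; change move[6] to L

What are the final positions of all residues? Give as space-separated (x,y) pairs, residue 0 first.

Initial moves: UULULDDD
Fold: move[0]->R => RULULDDD (positions: [(0, 0), (1, 0), (1, 1), (0, 1), (0, 2), (-1, 2), (-1, 1), (-1, 0), (-1, -1)])
Fold: move[6]->L => RULULDLD (positions: [(0, 0), (1, 0), (1, 1), (0, 1), (0, 2), (-1, 2), (-1, 1), (-2, 1), (-2, 0)])

Answer: (0,0) (1,0) (1,1) (0,1) (0,2) (-1,2) (-1,1) (-2,1) (-2,0)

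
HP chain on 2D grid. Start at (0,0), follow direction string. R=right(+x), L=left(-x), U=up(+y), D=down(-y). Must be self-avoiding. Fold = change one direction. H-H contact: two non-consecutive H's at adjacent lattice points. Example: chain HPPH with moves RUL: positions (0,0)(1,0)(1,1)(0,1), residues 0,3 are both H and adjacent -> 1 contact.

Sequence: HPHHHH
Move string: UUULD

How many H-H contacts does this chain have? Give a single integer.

Positions: [(0, 0), (0, 1), (0, 2), (0, 3), (-1, 3), (-1, 2)]
H-H contact: residue 2 @(0,2) - residue 5 @(-1, 2)

Answer: 1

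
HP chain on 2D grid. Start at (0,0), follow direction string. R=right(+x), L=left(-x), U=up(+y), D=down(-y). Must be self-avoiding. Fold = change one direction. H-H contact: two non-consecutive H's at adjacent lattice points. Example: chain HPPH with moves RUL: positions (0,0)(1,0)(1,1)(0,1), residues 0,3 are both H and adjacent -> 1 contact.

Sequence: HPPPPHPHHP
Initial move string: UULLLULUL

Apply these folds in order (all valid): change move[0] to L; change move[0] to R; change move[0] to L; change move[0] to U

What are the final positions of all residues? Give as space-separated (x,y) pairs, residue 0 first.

Initial moves: UULLLULUL
Fold: move[0]->L => LULLLULUL (positions: [(0, 0), (-1, 0), (-1, 1), (-2, 1), (-3, 1), (-4, 1), (-4, 2), (-5, 2), (-5, 3), (-6, 3)])
Fold: move[0]->R => RULLLULUL (positions: [(0, 0), (1, 0), (1, 1), (0, 1), (-1, 1), (-2, 1), (-2, 2), (-3, 2), (-3, 3), (-4, 3)])
Fold: move[0]->L => LULLLULUL (positions: [(0, 0), (-1, 0), (-1, 1), (-2, 1), (-3, 1), (-4, 1), (-4, 2), (-5, 2), (-5, 3), (-6, 3)])
Fold: move[0]->U => UULLLULUL (positions: [(0, 0), (0, 1), (0, 2), (-1, 2), (-2, 2), (-3, 2), (-3, 3), (-4, 3), (-4, 4), (-5, 4)])

Answer: (0,0) (0,1) (0,2) (-1,2) (-2,2) (-3,2) (-3,3) (-4,3) (-4,4) (-5,4)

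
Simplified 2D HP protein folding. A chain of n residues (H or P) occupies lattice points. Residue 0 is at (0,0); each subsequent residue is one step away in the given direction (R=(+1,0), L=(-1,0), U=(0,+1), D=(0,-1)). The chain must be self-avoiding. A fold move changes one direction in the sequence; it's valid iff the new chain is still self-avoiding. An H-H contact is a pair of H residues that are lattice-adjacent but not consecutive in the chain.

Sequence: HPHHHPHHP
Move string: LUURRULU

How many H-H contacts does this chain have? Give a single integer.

Answer: 1

Derivation:
Positions: [(0, 0), (-1, 0), (-1, 1), (-1, 2), (0, 2), (1, 2), (1, 3), (0, 3), (0, 4)]
H-H contact: residue 4 @(0,2) - residue 7 @(0, 3)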